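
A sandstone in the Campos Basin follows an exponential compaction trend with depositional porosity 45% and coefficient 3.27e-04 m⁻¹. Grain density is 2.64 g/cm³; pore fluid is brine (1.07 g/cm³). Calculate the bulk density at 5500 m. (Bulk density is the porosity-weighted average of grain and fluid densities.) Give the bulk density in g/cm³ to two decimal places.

2.52 g/cm³

Working in km (1 km = 1000 m; c in km⁻¹ = c in m⁻¹ × 1000):
Porosity at depth: φ = 0.45·exp(−0.327×5.5) = 0.45×0.1655 = 0.0745
Bulk density: ρ_b = (1−φ)ρ_g + φ·ρ_f = 0.9255×2.64 + 0.0745×1.07
       = 2.443 + 0.080 = 2.523 g/cm³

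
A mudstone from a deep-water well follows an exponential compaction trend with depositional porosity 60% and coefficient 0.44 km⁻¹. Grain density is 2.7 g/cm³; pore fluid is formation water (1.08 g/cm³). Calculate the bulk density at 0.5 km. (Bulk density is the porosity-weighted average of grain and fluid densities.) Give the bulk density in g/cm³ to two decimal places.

1.92 g/cm³

Porosity at depth: φ = 0.6·exp(−0.44×0.5) = 0.6×0.8025 = 0.4815
Bulk density: ρ_b = (1−φ)ρ_g + φ·ρ_f = 0.5185×2.7 + 0.4815×1.08
       = 1.400 + 0.520 = 1.920 g/cm³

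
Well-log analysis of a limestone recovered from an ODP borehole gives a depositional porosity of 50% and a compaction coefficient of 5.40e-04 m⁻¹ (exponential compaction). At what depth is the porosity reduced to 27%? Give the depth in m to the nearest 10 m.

Working in km (1 km = 1000 m; k in km⁻¹ = k in m⁻¹ × 1000):
Invert Athy's law: Z = ln(phi₀/phi) / k
Z = ln(0.5/0.27) / 0.54 = ln(1.852) / 0.54 = 0.6162 / 0.54 = 1.141 km

1140 m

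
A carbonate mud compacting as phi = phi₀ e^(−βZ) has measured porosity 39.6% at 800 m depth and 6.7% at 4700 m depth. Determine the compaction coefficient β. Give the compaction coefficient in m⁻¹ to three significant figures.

0.000456 m⁻¹

Working in km (1 km = 1000 m; β in km⁻¹ = β in m⁻¹ × 1000):
Athy: phi(Z) = phi₀ e^(−βZ) ⇒ phi₁/phi₂ = e^{β(Z₂−Z₁)} ⇒ β = ln(phi₁/phi₂)/(Z₂−Z₁)
β = ln(0.396/0.067) / (4.7 − 0.8) = ln(5.91) / 3.9 = 1.7767 / 3.9 = 0.4556 km⁻¹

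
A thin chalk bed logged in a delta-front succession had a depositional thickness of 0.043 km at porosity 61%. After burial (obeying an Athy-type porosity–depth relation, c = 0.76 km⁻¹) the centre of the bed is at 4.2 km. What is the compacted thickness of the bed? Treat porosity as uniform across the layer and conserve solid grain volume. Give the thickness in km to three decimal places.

0.017 km

Porosity at 4.2 km: phi = 0.61·exp(−0.76×4.2) = 0.0251
Solid-volume conservation: h(1−phi) = h₀(1−phi₀) ⇒ h = h₀·(1−phi₀)/(1−phi)
h = 0.043 × (1 − 0.61)/(1 − 0.0251) = 0.043 × 0.4000 = 0.0172 km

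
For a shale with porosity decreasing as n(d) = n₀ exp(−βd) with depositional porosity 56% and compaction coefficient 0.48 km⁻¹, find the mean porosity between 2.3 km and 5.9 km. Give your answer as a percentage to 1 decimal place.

8.8%

⟨n⟩ = (1/(d₂−d₁)) ∫ n₀ e^(−βd) dd = n₀·(e^(−β·d₁) − e^(−β·d₂)) / (β·(d₂−d₁))
e^(−0.48×2.3) = 0.3315; e^(−0.48×5.9) = 0.0589
⟨n⟩ = 0.56 × (0.3315 − 0.0589) / (0.48 × 3.6) = 0.56 × 0.1578 = 0.0884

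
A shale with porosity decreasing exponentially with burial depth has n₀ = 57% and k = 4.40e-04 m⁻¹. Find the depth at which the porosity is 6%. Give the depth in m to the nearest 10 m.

5120 m

Working in km (1 km = 1000 m; k in km⁻¹ = k in m⁻¹ × 1000):
Invert Athy's law: Z = ln(n₀/n) / k
Z = ln(0.57/0.06) / 0.44 = ln(9.5) / 0.44 = 2.2513 / 0.44 = 5.117 km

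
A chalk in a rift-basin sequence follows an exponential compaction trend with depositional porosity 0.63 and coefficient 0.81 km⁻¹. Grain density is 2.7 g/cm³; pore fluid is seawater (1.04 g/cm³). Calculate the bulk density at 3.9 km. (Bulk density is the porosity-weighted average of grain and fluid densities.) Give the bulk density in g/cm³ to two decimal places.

Porosity at depth: φ = 0.63·exp(−0.81×3.9) = 0.63×0.0425 = 0.0268
Bulk density: ρ_b = (1−φ)ρ_g + φ·ρ_f = 0.9732×2.7 + 0.0268×1.04
       = 2.628 + 0.028 = 2.656 g/cm³

2.66 g/cm³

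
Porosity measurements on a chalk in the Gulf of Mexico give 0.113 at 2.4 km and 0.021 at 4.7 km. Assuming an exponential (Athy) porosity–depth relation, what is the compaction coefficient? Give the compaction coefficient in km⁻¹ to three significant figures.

0.732 km⁻¹

Athy: φ(Z) = φ₀ e^(−kZ) ⇒ φ₁/φ₂ = e^{k(Z₂−Z₁)} ⇒ k = ln(φ₁/φ₂)/(Z₂−Z₁)
k = ln(0.113/0.021) / (4.7 − 2.4) = ln(5.381) / 2.3 = 1.6829 / 2.3 = 0.7317 km⁻¹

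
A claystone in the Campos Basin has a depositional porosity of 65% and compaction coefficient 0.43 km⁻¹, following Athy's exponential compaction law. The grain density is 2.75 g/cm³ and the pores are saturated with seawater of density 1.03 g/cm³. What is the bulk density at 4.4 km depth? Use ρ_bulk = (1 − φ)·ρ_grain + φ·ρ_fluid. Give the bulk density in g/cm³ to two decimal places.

2.58 g/cm³

Porosity at depth: n = 0.65·exp(−0.43×4.4) = 0.65×0.1508 = 0.0980
Bulk density: ρ_b = (1−n)ρ_g + n·ρ_f = 0.9020×2.75 + 0.0980×1.03
       = 2.480 + 0.101 = 2.581 g/cm³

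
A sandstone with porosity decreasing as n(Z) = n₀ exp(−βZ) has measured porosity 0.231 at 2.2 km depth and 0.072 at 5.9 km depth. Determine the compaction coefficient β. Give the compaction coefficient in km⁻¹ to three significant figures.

Athy: n(Z) = n₀ e^(−βZ) ⇒ n₁/n₂ = e^{β(Z₂−Z₁)} ⇒ β = ln(n₁/n₂)/(Z₂−Z₁)
β = ln(0.231/0.072) / (5.9 − 2.2) = ln(3.208) / 3.7 = 1.1658 / 3.7 = 0.3151 km⁻¹

0.315 km⁻¹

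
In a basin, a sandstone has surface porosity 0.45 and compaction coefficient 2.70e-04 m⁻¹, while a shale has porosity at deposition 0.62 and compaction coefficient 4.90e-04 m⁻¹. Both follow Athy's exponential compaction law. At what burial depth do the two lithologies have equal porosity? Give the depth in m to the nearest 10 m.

Working in km (1 km = 1000 m; c in km⁻¹ = c in m⁻¹ × 1000):
Set n₀ₐ e^(−cₐd) = n₀ᵦ e^(−cᵦd) ⇒ ln(n₀ₐ/n₀ᵦ) = (cₐ − cᵦ)·d
d = ln(0.45/0.62) / (0.27 − 0.49) = -0.3205 / -0.22 = 1.457 km

1460 m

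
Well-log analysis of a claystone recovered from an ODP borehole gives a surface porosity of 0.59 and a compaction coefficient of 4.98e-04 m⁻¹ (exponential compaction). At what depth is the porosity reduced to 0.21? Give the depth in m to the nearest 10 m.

2070 m

Working in km (1 km = 1000 m; c in km⁻¹ = c in m⁻¹ × 1000):
Invert Athy's law: d = ln(n₀/n) / c
d = ln(0.59/0.21) / 0.498 = ln(2.81) / 0.498 = 1.0330 / 0.498 = 2.074 km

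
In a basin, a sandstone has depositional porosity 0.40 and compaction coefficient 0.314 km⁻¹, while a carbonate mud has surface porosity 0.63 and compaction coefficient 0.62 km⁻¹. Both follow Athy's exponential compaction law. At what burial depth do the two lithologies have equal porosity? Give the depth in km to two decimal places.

Set φ₀ₐ e^(−kₐd) = φ₀ᵦ e^(−kᵦd) ⇒ ln(φ₀ₐ/φ₀ᵦ) = (kₐ − kᵦ)·d
d = ln(0.4/0.63) / (0.314 − 0.62) = -0.4543 / -0.306 = 1.484 km

1.48 km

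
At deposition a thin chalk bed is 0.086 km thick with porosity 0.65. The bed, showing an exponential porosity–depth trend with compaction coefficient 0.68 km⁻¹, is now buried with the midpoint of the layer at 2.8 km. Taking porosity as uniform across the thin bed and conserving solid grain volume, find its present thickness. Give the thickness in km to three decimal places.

0.033 km

Porosity at 2.8 km: phi = 0.65·exp(−0.68×2.8) = 0.0968
Solid-volume conservation: h(1−phi) = h₀(1−phi₀) ⇒ h = h₀·(1−phi₀)/(1−phi)
h = 0.086 × (1 − 0.65)/(1 − 0.0968) = 0.086 × 0.3875 = 0.0333 km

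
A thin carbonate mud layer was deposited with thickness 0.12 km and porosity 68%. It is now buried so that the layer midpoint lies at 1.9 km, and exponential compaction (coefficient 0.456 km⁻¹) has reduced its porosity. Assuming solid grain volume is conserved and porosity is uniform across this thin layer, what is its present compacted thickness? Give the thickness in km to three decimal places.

0.054 km

Porosity at 1.9 km: phi = 0.68·exp(−0.456×1.9) = 0.2859
Solid-volume conservation: h(1−phi) = h₀(1−phi₀) ⇒ h = h₀·(1−phi₀)/(1−phi)
h = 0.12 × (1 − 0.68)/(1 − 0.2859) = 0.12 × 0.4481 = 0.0538 km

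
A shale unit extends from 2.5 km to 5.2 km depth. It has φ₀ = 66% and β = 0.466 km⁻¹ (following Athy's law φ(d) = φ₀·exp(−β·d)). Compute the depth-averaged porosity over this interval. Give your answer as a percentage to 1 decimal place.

11.7%

⟨φ⟩ = (1/(d₂−d₁)) ∫ φ₀ e^(−βd) dd = φ₀·(e^(−β·d₁) − e^(−β·d₂)) / (β·(d₂−d₁))
e^(−0.466×2.5) = 0.3119; e^(−0.466×5.2) = 0.0886
⟨φ⟩ = 0.66 × (0.3119 − 0.0886) / (0.466 × 2.7) = 0.66 × 0.1775 = 0.1171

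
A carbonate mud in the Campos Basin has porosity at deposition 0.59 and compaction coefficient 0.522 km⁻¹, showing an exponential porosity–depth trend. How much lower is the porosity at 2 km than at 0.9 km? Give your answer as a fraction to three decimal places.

n(0.9) = 0.59·e^(−0.522×0.9) = 0.3688
n(2) = 0.59·e^(−0.522×2) = 0.2077
Δn = 0.3688 − 0.2077 = 0.1611

0.161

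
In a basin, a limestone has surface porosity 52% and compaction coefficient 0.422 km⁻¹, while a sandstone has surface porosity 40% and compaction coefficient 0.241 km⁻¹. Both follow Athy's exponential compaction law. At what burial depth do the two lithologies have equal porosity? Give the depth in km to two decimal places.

1.45 km

Set phi₀ₐ e^(−cₐZ) = phi₀ᵦ e^(−cᵦZ) ⇒ ln(phi₀ₐ/phi₀ᵦ) = (cₐ − cᵦ)·Z
Z = ln(0.52/0.4) / (0.422 − 0.241) = 0.2624 / 0.181 = 1.450 km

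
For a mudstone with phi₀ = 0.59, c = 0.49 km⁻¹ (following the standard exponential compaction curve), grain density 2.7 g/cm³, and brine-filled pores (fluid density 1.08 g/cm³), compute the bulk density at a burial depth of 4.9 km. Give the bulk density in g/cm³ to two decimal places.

Porosity at depth: phi = 0.59·exp(−0.49×4.9) = 0.59×0.0906 = 0.0535
Bulk density: ρ_b = (1−phi)ρ_g + phi·ρ_f = 0.9465×2.7 + 0.0535×1.08
       = 2.556 + 0.058 = 2.613 g/cm³

2.61 g/cm³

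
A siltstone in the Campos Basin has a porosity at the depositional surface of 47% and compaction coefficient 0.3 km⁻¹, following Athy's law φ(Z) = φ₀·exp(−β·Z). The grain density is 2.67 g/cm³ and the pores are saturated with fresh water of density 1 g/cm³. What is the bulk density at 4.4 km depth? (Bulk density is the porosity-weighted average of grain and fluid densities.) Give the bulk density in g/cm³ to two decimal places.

2.46 g/cm³

Porosity at depth: φ = 0.47·exp(−0.3×4.4) = 0.47×0.2671 = 0.1256
Bulk density: ρ_b = (1−φ)ρ_g + φ·ρ_f = 0.8744×2.67 + 0.1256×1
       = 2.335 + 0.126 = 2.460 g/cm³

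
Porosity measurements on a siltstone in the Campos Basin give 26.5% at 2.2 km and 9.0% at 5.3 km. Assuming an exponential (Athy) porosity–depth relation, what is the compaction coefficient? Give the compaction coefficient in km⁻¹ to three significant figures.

Athy: φ(d) = φ₀ e^(−kd) ⇒ φ₁/φ₂ = e^{k(d₂−d₁)} ⇒ k = ln(φ₁/φ₂)/(d₂−d₁)
k = ln(0.265/0.09) / (5.3 − 2.2) = ln(2.944) / 3.1 = 1.0799 / 3.1 = 0.3484 km⁻¹

0.348 km⁻¹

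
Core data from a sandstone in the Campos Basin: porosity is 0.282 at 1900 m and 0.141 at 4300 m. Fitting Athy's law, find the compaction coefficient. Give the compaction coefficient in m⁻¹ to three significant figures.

Working in km (1 km = 1000 m; k in km⁻¹ = k in m⁻¹ × 1000):
Athy: phi(Z) = phi₀ e^(−kZ) ⇒ phi₁/phi₂ = e^{k(Z₂−Z₁)} ⇒ k = ln(phi₁/phi₂)/(Z₂−Z₁)
k = ln(0.282/0.141) / (4.3 − 1.9) = ln(2) / 2.4 = 0.6931 / 2.4 = 0.2888 km⁻¹

0.000289 m⁻¹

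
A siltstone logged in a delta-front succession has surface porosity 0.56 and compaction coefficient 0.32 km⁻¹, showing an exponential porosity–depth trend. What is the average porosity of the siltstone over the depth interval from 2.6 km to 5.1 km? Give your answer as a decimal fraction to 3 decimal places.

⟨phi⟩ = (1/(z₂−z₁)) ∫ phi₀ e^(−cz) dz = phi₀·(e^(−c·z₁) − e^(−c·z₂)) / (c·(z₂−z₁))
e^(−0.32×2.6) = 0.4352; e^(−0.32×5.1) = 0.1955
⟨phi⟩ = 0.56 × (0.4352 − 0.1955) / (0.32 × 2.5) = 0.56 × 0.2995 = 0.1677

0.168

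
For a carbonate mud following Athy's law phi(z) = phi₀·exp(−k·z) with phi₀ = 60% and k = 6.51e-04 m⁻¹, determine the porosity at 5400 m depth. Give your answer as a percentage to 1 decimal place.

Working in km (1 km = 1000 m; k in km⁻¹ = k in m⁻¹ × 1000):
phi = phi₀·exp(−k·z) = 0.6 × exp(−0.651 × 5.4) = 0.6 × exp(−3.515)
  = 0.6 × 0.0297 = 0.0178

1.8%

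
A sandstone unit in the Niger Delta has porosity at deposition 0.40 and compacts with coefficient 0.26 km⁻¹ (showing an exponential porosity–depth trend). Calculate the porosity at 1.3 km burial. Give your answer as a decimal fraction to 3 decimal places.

φ = φ₀·exp(−c·Z) = 0.4 × exp(−0.26 × 1.3) = 0.4 × exp(−0.338)
  = 0.4 × 0.7132 = 0.2853

0.285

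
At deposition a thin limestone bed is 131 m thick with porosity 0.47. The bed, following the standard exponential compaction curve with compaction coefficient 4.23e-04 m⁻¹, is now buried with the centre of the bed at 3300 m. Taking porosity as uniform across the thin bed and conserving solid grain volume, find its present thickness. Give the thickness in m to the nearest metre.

Working in km (1 km = 1000 m; k in km⁻¹ = k in m⁻¹ × 1000):
Porosity at 3.3 km: phi = 0.47·exp(−0.423×3.3) = 0.1164
Solid-volume conservation: h(1−phi) = h₀(1−phi₀) ⇒ h = h₀·(1−phi₀)/(1−phi)
h = 0.131 × (1 − 0.47)/(1 − 0.1164) = 0.131 × 0.5998 = 0.0786 km

79 m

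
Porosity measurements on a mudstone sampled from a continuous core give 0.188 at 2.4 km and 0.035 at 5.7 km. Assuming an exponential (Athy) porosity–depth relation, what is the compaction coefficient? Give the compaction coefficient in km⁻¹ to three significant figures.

0.509 km⁻¹

Athy: φ(d) = φ₀ e^(−βd) ⇒ φ₁/φ₂ = e^{β(d₂−d₁)} ⇒ β = ln(φ₁/φ₂)/(d₂−d₁)
β = ln(0.188/0.035) / (5.7 − 2.4) = ln(5.371) / 3.3 = 1.6811 / 3.3 = 0.5094 km⁻¹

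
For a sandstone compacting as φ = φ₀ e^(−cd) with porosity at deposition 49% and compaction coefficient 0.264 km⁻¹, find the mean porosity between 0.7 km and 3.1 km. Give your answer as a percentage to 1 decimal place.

30.2%

⟨φ⟩ = (1/(d₂−d₁)) ∫ φ₀ e^(−cd) dd = φ₀·(e^(−c·d₁) − e^(−c·d₂)) / (c·(d₂−d₁))
e^(−0.264×0.7) = 0.8313; e^(−0.264×3.1) = 0.4411
⟨φ⟩ = 0.49 × (0.8313 − 0.4411) / (0.264 × 2.4) = 0.49 × 0.6157 = 0.3017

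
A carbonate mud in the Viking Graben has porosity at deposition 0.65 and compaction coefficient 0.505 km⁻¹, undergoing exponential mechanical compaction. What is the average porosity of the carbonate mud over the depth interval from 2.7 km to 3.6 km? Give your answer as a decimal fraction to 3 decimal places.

0.134

⟨phi⟩ = (1/(Z₂−Z₁)) ∫ phi₀ e^(−kZ) dZ = phi₀·(e^(−k·Z₁) − e^(−k·Z₂)) / (k·(Z₂−Z₁))
e^(−0.505×2.7) = 0.2558; e^(−0.505×3.6) = 0.1624
⟨phi⟩ = 0.65 × (0.2558 − 0.1624) / (0.505 × 0.9) = 0.65 × 0.2055 = 0.1336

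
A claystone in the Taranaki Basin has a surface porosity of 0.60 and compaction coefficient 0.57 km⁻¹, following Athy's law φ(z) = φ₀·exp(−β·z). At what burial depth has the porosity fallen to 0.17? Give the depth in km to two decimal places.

Invert Athy's law: z = ln(φ₀/φ) / β
z = ln(0.6/0.17) / 0.57 = ln(3.529) / 0.57 = 1.2611 / 0.57 = 2.213 km

2.21 km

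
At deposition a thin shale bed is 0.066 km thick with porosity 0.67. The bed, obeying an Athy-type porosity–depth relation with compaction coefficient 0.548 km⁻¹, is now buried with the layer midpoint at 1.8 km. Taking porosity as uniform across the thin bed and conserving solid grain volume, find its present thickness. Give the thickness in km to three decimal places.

Porosity at 1.8 km: n = 0.67·exp(−0.548×1.8) = 0.2499
Solid-volume conservation: h(1−n) = h₀(1−n₀) ⇒ h = h₀·(1−n₀)/(1−n)
h = 0.066 × (1 − 0.67)/(1 − 0.2499) = 0.066 × 0.4399 = 0.0290 km

0.029 km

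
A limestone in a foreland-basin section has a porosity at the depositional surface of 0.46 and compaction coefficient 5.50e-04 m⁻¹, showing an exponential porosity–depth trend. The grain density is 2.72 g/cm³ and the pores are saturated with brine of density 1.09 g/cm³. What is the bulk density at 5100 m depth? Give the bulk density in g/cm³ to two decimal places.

2.67 g/cm³

Working in km (1 km = 1000 m; k in km⁻¹ = k in m⁻¹ × 1000):
Porosity at depth: n = 0.46·exp(−0.55×5.1) = 0.46×0.0605 = 0.0278
Bulk density: ρ_b = (1−n)ρ_g + n·ρ_f = 0.9722×2.72 + 0.0278×1.09
       = 2.644 + 0.030 = 2.675 g/cm³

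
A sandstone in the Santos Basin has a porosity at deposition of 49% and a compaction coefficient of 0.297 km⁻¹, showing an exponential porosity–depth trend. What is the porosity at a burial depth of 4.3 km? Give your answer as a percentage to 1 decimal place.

φ = φ₀·exp(−β·d) = 0.49 × exp(−0.297 × 4.3) = 0.49 × exp(−1.277)
  = 0.49 × 0.2788 = 0.1366

13.7%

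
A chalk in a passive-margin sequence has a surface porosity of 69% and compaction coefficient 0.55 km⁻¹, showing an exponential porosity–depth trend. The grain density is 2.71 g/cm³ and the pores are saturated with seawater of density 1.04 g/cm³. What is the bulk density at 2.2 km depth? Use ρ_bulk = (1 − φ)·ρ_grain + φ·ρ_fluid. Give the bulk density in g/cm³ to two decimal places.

Porosity at depth: φ = 0.69·exp(−0.55×2.2) = 0.69×0.2982 = 0.2058
Bulk density: ρ_b = (1−φ)ρ_g + φ·ρ_f = 0.7942×2.71 + 0.2058×1.04
       = 2.152 + 0.214 = 2.366 g/cm³

2.37 g/cm³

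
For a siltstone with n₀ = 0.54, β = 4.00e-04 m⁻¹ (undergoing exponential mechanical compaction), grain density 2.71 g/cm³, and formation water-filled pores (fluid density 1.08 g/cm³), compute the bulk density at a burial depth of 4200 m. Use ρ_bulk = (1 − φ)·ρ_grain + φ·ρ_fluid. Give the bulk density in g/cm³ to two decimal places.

Working in km (1 km = 1000 m; β in km⁻¹ = β in m⁻¹ × 1000):
Porosity at depth: n = 0.54·exp(−0.4×4.2) = 0.54×0.1864 = 0.1006
Bulk density: ρ_b = (1−n)ρ_g + n·ρ_f = 0.8994×2.71 + 0.1006×1.08
       = 2.437 + 0.109 = 2.546 g/cm³

2.55 g/cm³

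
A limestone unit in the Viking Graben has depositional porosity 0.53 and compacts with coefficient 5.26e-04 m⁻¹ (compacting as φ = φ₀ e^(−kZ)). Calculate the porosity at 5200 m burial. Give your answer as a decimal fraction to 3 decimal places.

Working in km (1 km = 1000 m; k in km⁻¹ = k in m⁻¹ × 1000):
φ = φ₀·exp(−k·Z) = 0.53 × exp(−0.526 × 5.2) = 0.53 × exp(−2.735)
  = 0.53 × 0.0649 = 0.0344

0.034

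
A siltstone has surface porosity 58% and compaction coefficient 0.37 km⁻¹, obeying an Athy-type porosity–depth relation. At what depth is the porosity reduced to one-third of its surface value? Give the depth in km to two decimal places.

2.97 km

phi/phi₀ = 1/3 ⇒ exp(−k·z) = 1/3 ⇒ z = ln(3) / k
z = 1.0986 / 0.37 = 2.969 km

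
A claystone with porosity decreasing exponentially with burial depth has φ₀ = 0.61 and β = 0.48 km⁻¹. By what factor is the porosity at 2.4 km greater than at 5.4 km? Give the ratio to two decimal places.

4.22

φ(d₁)/φ(d₂) = e^(−β·d₁)/e^(−β·d₂) = e^{β(d₂−d₁)}
= exp(0.48 × 3) = exp(1.44) = 4.2207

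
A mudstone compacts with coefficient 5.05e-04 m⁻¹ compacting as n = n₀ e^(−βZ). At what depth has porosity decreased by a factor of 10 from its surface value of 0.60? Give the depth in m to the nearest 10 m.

Working in km (1 km = 1000 m; β in km⁻¹ = β in m⁻¹ × 1000):
n/n₀ = 1/10 ⇒ exp(−β·Z) = 1/10 ⇒ Z = ln(10) / β
Z = 2.3026 / 0.505 = 4.560 km

4560 m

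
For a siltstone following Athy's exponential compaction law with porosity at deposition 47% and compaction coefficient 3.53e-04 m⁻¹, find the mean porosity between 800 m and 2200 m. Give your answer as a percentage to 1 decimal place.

28.0%

Working in km (1 km = 1000 m; k in km⁻¹ = k in m⁻¹ × 1000):
⟨φ⟩ = (1/(Z₂−Z₁)) ∫ φ₀ e^(−kZ) dZ = φ₀·(e^(−k·Z₁) − e^(−k·Z₂)) / (k·(Z₂−Z₁))
e^(−0.353×0.8) = 0.7540; e^(−0.353×2.2) = 0.4600
⟨φ⟩ = 0.47 × (0.7540 − 0.4600) / (0.353 × 1.4) = 0.47 × 0.5949 = 0.2796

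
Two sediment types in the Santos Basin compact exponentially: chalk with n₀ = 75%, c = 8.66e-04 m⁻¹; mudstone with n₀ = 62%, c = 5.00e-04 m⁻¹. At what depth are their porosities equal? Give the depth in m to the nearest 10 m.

520 m

Working in km (1 km = 1000 m; c in km⁻¹ = c in m⁻¹ × 1000):
Set n₀ₐ e^(−cₐd) = n₀ᵦ e^(−cᵦd) ⇒ ln(n₀ₐ/n₀ᵦ) = (cₐ − cᵦ)·d
d = ln(0.75/0.62) / (0.866 − 0.5) = 0.1904 / 0.366 = 0.520 km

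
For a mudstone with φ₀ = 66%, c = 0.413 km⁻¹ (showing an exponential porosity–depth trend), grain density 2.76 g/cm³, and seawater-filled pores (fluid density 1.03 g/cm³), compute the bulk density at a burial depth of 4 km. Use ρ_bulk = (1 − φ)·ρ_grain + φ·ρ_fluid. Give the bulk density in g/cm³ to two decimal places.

2.54 g/cm³

Porosity at depth: φ = 0.66·exp(−0.413×4) = 0.66×0.1917 = 0.1265
Bulk density: ρ_b = (1−φ)ρ_g + φ·ρ_f = 0.8735×2.76 + 0.1265×1.03
       = 2.411 + 0.130 = 2.541 g/cm³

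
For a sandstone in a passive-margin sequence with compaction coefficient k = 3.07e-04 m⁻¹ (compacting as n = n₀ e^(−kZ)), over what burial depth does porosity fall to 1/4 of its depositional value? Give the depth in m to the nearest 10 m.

4520 m

Working in km (1 km = 1000 m; k in km⁻¹ = k in m⁻¹ × 1000):
n/n₀ = 1/4 ⇒ exp(−k·Z) = 1/4 ⇒ Z = ln(4) / k
Z = 1.3863 / 0.307 = 4.516 km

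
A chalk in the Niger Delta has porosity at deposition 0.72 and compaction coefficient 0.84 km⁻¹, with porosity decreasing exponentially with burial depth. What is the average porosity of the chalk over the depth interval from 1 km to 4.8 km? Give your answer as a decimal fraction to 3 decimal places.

0.093

⟨φ⟩ = (1/(Z₂−Z₁)) ∫ φ₀ e^(−βZ) dZ = φ₀·(e^(−β·Z₁) − e^(−β·Z₂)) / (β·(Z₂−Z₁))
e^(−0.84×1) = 0.4317; e^(−0.84×4.8) = 0.0177
⟨φ⟩ = 0.72 × (0.4317 − 0.0177) / (0.84 × 3.8) = 0.72 × 0.1297 = 0.0934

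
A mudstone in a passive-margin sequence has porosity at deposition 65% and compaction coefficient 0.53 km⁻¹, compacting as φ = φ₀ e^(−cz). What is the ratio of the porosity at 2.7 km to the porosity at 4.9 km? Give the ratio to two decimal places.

φ(z₁)/φ(z₂) = e^(−c·z₁)/e^(−c·z₂) = e^{c(z₂−z₁)}
= exp(0.53 × 2.2) = exp(1.166) = 3.2091

3.21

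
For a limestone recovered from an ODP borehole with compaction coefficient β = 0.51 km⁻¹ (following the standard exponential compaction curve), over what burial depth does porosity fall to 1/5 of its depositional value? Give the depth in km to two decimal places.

phi/phi₀ = 1/5 ⇒ exp(−β·z) = 1/5 ⇒ z = ln(5) / β
z = 1.6094 / 0.51 = 3.156 km

3.16 km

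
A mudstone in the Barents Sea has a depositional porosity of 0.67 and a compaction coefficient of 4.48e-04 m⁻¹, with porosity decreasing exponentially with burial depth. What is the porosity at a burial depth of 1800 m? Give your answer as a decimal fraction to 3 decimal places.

Working in km (1 km = 1000 m; c in km⁻¹ = c in m⁻¹ × 1000):
phi = phi₀·exp(−c·d) = 0.67 × exp(−0.448 × 1.8) = 0.67 × exp(−0.8064)
  = 0.67 × 0.4465 = 0.2991

0.299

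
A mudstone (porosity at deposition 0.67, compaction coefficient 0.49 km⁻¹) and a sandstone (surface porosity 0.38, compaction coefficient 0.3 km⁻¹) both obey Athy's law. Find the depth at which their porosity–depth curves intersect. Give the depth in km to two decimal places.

2.98 km

Set φ₀ₐ e^(−cₐz) = φ₀ᵦ e^(−cᵦz) ⇒ ln(φ₀ₐ/φ₀ᵦ) = (cₐ − cᵦ)·z
z = ln(0.67/0.38) / (0.49 − 0.3) = 0.5671 / 0.19 = 2.985 km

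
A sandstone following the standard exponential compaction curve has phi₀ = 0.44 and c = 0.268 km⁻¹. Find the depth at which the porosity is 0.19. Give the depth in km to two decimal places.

Invert Athy's law: d = ln(phi₀/phi) / c
d = ln(0.44/0.19) / 0.268 = ln(2.316) / 0.268 = 0.8398 / 0.268 = 3.133 km

3.13 km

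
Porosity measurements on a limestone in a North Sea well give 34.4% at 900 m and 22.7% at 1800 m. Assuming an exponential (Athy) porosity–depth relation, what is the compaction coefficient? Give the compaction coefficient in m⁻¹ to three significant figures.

Working in km (1 km = 1000 m; k in km⁻¹ = k in m⁻¹ × 1000):
Athy: φ(d) = φ₀ e^(−kd) ⇒ φ₁/φ₂ = e^{k(d₂−d₁)} ⇒ k = ln(φ₁/φ₂)/(d₂−d₁)
k = ln(0.344/0.227) / (1.8 − 0.9) = ln(1.515) / 0.9 = 0.4157 / 0.9 = 0.4619 km⁻¹

0.000462 m⁻¹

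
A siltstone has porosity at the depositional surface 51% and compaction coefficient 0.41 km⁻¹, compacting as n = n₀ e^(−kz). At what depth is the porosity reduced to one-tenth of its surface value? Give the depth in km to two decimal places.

n/n₀ = 1/10 ⇒ exp(−k·z) = 1/10 ⇒ z = ln(10) / k
z = 2.3026 / 0.41 = 5.616 km

5.62 km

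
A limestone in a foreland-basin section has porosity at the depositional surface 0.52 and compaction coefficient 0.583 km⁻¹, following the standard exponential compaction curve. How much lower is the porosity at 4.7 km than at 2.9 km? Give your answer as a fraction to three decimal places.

0.062

n(2.9) = 0.52·e^(−0.583×2.9) = 0.0959
n(4.7) = 0.52·e^(−0.583×4.7) = 0.0336
Δn = 0.0959 − 0.0336 = 0.0623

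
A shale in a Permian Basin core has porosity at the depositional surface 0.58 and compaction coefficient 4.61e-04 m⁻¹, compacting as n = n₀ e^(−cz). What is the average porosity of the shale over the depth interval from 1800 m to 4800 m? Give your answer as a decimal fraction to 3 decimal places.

Working in km (1 km = 1000 m; c in km⁻¹ = c in m⁻¹ × 1000):
⟨n⟩ = (1/(z₂−z₁)) ∫ n₀ e^(−cz) dz = n₀·(e^(−c·z₁) − e^(−c·z₂)) / (c·(z₂−z₁))
e^(−0.461×1.8) = 0.4361; e^(−0.461×4.8) = 0.1094
⟨n⟩ = 0.58 × (0.4361 − 0.1094) / (0.461 × 3) = 0.58 × 0.2363 = 0.1370

0.137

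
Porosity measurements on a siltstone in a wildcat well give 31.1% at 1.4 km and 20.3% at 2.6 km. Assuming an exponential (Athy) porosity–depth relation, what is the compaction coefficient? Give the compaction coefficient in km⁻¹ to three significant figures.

0.355 km⁻¹

Athy: phi(Z) = phi₀ e^(−βZ) ⇒ phi₁/phi₂ = e^{β(Z₂−Z₁)} ⇒ β = ln(phi₁/phi₂)/(Z₂−Z₁)
β = ln(0.311/0.203) / (2.6 − 1.4) = ln(1.532) / 1.2 = 0.4266 / 1.2 = 0.3555 km⁻¹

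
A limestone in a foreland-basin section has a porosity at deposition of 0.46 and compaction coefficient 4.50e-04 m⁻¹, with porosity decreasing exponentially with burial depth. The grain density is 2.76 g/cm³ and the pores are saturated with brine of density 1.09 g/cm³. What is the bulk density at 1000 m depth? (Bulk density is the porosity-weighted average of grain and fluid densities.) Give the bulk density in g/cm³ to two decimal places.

Working in km (1 km = 1000 m; β in km⁻¹ = β in m⁻¹ × 1000):
Porosity at depth: phi = 0.46·exp(−0.45×1) = 0.46×0.6376 = 0.2933
Bulk density: ρ_b = (1−phi)ρ_g + phi·ρ_f = 0.7067×2.76 + 0.2933×1.09
       = 1.950 + 0.320 = 2.270 g/cm³

2.27 g/cm³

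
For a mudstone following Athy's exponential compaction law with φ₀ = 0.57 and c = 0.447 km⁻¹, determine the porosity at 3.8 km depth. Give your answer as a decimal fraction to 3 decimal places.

φ = φ₀·exp(−c·z) = 0.57 × exp(−0.447 × 3.8) = 0.57 × exp(−1.699)
  = 0.57 × 0.1829 = 0.1043

0.104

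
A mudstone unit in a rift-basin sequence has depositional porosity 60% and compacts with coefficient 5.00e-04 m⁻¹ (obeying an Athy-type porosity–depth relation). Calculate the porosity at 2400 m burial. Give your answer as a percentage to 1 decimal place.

18.1%

Working in km (1 km = 1000 m; β in km⁻¹ = β in m⁻¹ × 1000):
n = n₀·exp(−β·d) = 0.6 × exp(−0.5 × 2.4) = 0.6 × exp(−1.2)
  = 0.6 × 0.3012 = 0.1807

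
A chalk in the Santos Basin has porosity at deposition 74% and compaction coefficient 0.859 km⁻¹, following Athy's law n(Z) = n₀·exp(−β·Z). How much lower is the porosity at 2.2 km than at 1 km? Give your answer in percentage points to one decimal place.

20.2 percentage points

n(1) = 0.74·e^(−0.859×1) = 0.3135
n(2.2) = 0.74·e^(−0.859×2.2) = 0.1118
Δn = 0.3135 − 0.1118 = 0.2016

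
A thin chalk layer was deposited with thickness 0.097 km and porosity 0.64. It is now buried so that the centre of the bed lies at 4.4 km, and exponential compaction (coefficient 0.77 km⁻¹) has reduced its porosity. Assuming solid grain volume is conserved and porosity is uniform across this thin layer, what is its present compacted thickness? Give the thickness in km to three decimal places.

0.036 km

Porosity at 4.4 km: phi = 0.64·exp(−0.77×4.4) = 0.0216
Solid-volume conservation: h(1−phi) = h₀(1−phi₀) ⇒ h = h₀·(1−phi₀)/(1−phi)
h = 0.097 × (1 − 0.64)/(1 − 0.0216) = 0.097 × 0.3680 = 0.0357 km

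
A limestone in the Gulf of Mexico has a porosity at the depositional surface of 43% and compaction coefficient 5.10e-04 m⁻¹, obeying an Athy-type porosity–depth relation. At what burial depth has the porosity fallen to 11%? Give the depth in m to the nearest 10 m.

Working in km (1 km = 1000 m; c in km⁻¹ = c in m⁻¹ × 1000):
Invert Athy's law: z = ln(phi₀/phi) / c
z = ln(0.43/0.11) / 0.51 = ln(3.909) / 0.51 = 1.3633 / 0.51 = 2.673 km

2670 m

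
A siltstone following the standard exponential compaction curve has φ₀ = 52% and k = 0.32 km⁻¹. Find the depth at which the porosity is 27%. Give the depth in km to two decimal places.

Invert Athy's law: z = ln(φ₀/φ) / k
z = ln(0.52/0.27) / 0.32 = ln(1.926) / 0.32 = 0.6554 / 0.32 = 2.048 km

2.05 km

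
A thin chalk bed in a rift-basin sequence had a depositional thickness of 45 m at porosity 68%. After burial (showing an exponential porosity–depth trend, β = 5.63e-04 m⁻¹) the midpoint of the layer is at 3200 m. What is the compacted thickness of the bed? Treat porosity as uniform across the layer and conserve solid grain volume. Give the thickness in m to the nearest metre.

Working in km (1 km = 1000 m; β in km⁻¹ = β in m⁻¹ × 1000):
Porosity at 3.2 km: phi = 0.68·exp(−0.563×3.2) = 0.1122
Solid-volume conservation: h(1−phi) = h₀(1−phi₀) ⇒ h = h₀·(1−phi₀)/(1−phi)
h = 0.045 × (1 − 0.68)/(1 − 0.1122) = 0.045 × 0.3605 = 0.0162 km

16 m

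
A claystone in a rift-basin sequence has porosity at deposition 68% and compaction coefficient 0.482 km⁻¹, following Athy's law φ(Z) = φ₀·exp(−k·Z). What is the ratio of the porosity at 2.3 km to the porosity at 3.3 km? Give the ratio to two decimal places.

φ(Z₁)/φ(Z₂) = e^(−k·Z₁)/e^(−k·Z₂) = e^{k(Z₂−Z₁)}
= exp(0.482 × 1) = exp(0.482) = 1.6193

1.62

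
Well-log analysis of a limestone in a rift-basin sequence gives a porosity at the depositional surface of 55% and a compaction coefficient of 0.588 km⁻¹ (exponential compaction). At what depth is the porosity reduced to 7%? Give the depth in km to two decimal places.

Invert Athy's law: z = ln(φ₀/φ) / k
z = ln(0.55/0.07) / 0.588 = ln(7.857) / 0.588 = 2.0614 / 0.588 = 3.506 km

3.51 km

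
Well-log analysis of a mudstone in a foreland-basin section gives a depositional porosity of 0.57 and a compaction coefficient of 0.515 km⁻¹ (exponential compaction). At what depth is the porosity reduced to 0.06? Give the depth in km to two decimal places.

4.37 km

Invert Athy's law: z = ln(φ₀/φ) / c
z = ln(0.57/0.06) / 0.515 = ln(9.5) / 0.515 = 2.2513 / 0.515 = 4.371 km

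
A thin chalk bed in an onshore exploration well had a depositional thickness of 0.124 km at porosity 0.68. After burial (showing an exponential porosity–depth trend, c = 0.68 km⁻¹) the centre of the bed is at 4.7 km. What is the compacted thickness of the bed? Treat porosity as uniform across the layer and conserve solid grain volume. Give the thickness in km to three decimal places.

Porosity at 4.7 km: n = 0.68·exp(−0.68×4.7) = 0.0278
Solid-volume conservation: h(1−n) = h₀(1−n₀) ⇒ h = h₀·(1−n₀)/(1−n)
h = 0.124 × (1 − 0.68)/(1 − 0.0278) = 0.124 × 0.3292 = 0.0408 km

0.041 km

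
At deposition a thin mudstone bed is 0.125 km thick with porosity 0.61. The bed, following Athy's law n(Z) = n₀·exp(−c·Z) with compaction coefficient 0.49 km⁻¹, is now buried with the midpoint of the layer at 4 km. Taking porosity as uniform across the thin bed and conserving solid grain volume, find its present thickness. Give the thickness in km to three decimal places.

Porosity at 4 km: n = 0.61·exp(−0.49×4) = 0.0859
Solid-volume conservation: h(1−n) = h₀(1−n₀) ⇒ h = h₀·(1−n₀)/(1−n)
h = 0.125 × (1 − 0.61)/(1 − 0.0859) = 0.125 × 0.4267 = 0.0533 km

0.053 km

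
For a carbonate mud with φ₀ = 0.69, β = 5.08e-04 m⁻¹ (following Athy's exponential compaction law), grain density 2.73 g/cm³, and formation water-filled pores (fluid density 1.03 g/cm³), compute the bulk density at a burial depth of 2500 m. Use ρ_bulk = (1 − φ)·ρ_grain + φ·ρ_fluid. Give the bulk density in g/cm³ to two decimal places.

Working in km (1 km = 1000 m; β in km⁻¹ = β in m⁻¹ × 1000):
Porosity at depth: φ = 0.69·exp(−0.508×2.5) = 0.69×0.2808 = 0.1938
Bulk density: ρ_b = (1−φ)ρ_g + φ·ρ_f = 0.8062×2.73 + 0.1938×1.03
       = 2.201 + 0.200 = 2.401 g/cm³

2.40 g/cm³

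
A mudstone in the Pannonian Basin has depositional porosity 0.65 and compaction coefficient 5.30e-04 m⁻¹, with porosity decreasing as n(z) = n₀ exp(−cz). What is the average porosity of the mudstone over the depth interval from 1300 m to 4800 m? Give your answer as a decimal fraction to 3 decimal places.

Working in km (1 km = 1000 m; c in km⁻¹ = c in m⁻¹ × 1000):
⟨n⟩ = (1/(z₂−z₁)) ∫ n₀ e^(−cz) dz = n₀·(e^(−c·z₁) − e^(−c·z₂)) / (c·(z₂−z₁))
e^(−0.53×1.3) = 0.5021; e^(−0.53×4.8) = 0.0786
⟨n⟩ = 0.65 × (0.5021 − 0.0786) / (0.53 × 3.5) = 0.65 × 0.2283 = 0.1484

0.148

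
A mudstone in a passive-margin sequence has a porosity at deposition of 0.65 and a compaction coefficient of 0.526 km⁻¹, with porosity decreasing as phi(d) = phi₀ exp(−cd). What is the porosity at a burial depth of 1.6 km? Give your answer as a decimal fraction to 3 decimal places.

0.280

phi = phi₀·exp(−c·d) = 0.65 × exp(−0.526 × 1.6) = 0.65 × exp(−0.8416)
  = 0.65 × 0.4310 = 0.2802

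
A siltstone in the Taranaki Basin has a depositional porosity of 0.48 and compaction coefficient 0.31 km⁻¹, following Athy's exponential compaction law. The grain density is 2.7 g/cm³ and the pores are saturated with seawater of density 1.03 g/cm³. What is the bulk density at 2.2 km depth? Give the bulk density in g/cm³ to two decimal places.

2.29 g/cm³

Porosity at depth: n = 0.48·exp(−0.31×2.2) = 0.48×0.5056 = 0.2427
Bulk density: ρ_b = (1−n)ρ_g + n·ρ_f = 0.7573×2.7 + 0.2427×1.03
       = 2.045 + 0.250 = 2.295 g/cm³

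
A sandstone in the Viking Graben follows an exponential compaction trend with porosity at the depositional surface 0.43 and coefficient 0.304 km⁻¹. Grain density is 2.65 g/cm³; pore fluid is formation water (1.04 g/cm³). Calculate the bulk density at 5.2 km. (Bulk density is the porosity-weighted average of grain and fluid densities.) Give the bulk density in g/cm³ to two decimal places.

Porosity at depth: φ = 0.43·exp(−0.304×5.2) = 0.43×0.2058 = 0.0885
Bulk density: ρ_b = (1−φ)ρ_g + φ·ρ_f = 0.9115×2.65 + 0.0885×1.04
       = 2.415 + 0.092 = 2.508 g/cm³

2.51 g/cm³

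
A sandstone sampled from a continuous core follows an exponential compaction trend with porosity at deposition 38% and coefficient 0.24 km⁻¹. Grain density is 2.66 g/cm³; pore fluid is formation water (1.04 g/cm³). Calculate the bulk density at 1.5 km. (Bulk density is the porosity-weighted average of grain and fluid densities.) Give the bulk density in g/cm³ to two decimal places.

2.23 g/cm³

Porosity at depth: n = 0.38·exp(−0.24×1.5) = 0.38×0.6977 = 0.2651
Bulk density: ρ_b = (1−n)ρ_g + n·ρ_f = 0.7349×2.66 + 0.2651×1.04
       = 1.955 + 0.276 = 2.231 g/cm³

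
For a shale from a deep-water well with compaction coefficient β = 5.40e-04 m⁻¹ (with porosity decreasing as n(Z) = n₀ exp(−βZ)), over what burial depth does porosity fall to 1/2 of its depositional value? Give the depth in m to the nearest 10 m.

Working in km (1 km = 1000 m; β in km⁻¹ = β in m⁻¹ × 1000):
n/n₀ = 1/2 ⇒ exp(−β·Z) = 1/2 ⇒ Z = ln(2) / β
Z = 0.6931 / 0.54 = 1.284 km

1280 m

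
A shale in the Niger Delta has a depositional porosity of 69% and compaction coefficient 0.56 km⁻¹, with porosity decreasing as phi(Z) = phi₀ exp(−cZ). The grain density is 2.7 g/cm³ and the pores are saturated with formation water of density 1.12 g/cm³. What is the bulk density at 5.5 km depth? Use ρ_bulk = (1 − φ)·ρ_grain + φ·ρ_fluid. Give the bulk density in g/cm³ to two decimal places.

2.65 g/cm³

Porosity at depth: phi = 0.69·exp(−0.56×5.5) = 0.69×0.0460 = 0.0317
Bulk density: ρ_b = (1−phi)ρ_g + phi·ρ_f = 0.9683×2.7 + 0.0317×1.12
       = 2.614 + 0.036 = 2.650 g/cm³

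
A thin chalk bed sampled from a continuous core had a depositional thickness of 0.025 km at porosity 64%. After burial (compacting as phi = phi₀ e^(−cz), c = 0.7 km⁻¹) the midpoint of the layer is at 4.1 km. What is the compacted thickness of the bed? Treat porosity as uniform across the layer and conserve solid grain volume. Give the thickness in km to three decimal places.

Porosity at 4.1 km: phi = 0.64·exp(−0.7×4.1) = 0.0363
Solid-volume conservation: h(1−phi) = h₀(1−phi₀) ⇒ h = h₀·(1−phi₀)/(1−phi)
h = 0.025 × (1 − 0.64)/(1 − 0.0363) = 0.025 × 0.3736 = 0.0093 km

0.009 km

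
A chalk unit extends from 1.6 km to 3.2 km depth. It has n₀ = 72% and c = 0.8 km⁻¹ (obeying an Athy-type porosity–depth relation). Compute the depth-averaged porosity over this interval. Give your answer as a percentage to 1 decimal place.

⟨n⟩ = (1/(d₂−d₁)) ∫ n₀ e^(−cd) dd = n₀·(e^(−c·d₁) − e^(−c·d₂)) / (c·(d₂−d₁))
e^(−0.8×1.6) = 0.2780; e^(−0.8×3.2) = 0.0773
⟨n⟩ = 0.72 × (0.2780 − 0.0773) / (0.8 × 1.6) = 0.72 × 0.1568 = 0.1129

11.3%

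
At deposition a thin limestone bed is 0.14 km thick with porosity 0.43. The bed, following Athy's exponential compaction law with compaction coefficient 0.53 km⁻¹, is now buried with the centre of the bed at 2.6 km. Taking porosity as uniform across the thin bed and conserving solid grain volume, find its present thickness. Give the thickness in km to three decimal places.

Porosity at 2.6 km: phi = 0.43·exp(−0.53×2.6) = 0.1084
Solid-volume conservation: h(1−phi) = h₀(1−phi₀) ⇒ h = h₀·(1−phi₀)/(1−phi)
h = 0.14 × (1 − 0.43)/(1 − 0.1084) = 0.14 × 0.6393 = 0.0895 km

0.090 km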